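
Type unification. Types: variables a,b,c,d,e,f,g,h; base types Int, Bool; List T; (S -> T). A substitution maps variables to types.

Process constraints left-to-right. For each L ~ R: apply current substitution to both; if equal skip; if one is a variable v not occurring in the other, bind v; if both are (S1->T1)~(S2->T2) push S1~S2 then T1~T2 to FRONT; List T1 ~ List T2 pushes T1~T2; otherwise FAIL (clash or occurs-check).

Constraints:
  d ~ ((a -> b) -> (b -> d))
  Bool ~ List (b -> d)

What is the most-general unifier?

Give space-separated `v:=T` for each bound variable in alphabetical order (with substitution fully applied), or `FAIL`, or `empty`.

Answer: FAIL

Derivation:
step 1: unify d ~ ((a -> b) -> (b -> d))  [subst: {-} | 1 pending]
  occurs-check fail: d in ((a -> b) -> (b -> d))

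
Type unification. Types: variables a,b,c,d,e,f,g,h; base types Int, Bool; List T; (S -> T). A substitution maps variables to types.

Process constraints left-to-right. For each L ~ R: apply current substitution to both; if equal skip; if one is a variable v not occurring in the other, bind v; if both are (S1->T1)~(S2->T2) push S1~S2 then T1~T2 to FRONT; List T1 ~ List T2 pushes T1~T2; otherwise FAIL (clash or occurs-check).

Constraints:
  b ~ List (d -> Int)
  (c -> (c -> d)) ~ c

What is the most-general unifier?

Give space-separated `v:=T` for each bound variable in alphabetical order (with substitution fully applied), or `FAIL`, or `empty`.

step 1: unify b ~ List (d -> Int)  [subst: {-} | 1 pending]
  bind b := List (d -> Int)
step 2: unify (c -> (c -> d)) ~ c  [subst: {b:=List (d -> Int)} | 0 pending]
  occurs-check fail

Answer: FAIL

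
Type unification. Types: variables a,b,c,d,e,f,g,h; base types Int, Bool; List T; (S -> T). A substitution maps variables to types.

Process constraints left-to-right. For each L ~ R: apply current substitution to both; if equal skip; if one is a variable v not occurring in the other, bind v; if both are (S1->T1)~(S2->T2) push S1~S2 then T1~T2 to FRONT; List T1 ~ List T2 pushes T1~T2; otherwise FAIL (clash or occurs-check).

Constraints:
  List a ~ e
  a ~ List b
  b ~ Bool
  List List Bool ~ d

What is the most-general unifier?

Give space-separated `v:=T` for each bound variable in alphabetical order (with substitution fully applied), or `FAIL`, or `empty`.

Answer: a:=List Bool b:=Bool d:=List List Bool e:=List List Bool

Derivation:
step 1: unify List a ~ e  [subst: {-} | 3 pending]
  bind e := List a
step 2: unify a ~ List b  [subst: {e:=List a} | 2 pending]
  bind a := List b
step 3: unify b ~ Bool  [subst: {e:=List a, a:=List b} | 1 pending]
  bind b := Bool
step 4: unify List List Bool ~ d  [subst: {e:=List a, a:=List b, b:=Bool} | 0 pending]
  bind d := List List Bool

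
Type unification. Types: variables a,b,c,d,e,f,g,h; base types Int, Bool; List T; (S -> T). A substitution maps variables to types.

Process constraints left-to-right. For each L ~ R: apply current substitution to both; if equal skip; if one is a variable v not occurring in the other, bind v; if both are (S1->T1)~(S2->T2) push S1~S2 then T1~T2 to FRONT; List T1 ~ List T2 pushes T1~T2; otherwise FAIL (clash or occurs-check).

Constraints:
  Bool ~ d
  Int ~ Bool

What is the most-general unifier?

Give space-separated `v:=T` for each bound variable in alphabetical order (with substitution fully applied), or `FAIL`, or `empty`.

Answer: FAIL

Derivation:
step 1: unify Bool ~ d  [subst: {-} | 1 pending]
  bind d := Bool
step 2: unify Int ~ Bool  [subst: {d:=Bool} | 0 pending]
  clash: Int vs Bool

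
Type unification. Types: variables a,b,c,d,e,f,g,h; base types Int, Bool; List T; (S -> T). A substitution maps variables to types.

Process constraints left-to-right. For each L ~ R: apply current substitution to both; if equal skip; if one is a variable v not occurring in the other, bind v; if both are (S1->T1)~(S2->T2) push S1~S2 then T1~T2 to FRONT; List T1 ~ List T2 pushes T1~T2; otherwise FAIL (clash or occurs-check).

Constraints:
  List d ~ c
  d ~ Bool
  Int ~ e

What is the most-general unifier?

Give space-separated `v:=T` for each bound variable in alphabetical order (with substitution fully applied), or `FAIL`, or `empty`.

Answer: c:=List Bool d:=Bool e:=Int

Derivation:
step 1: unify List d ~ c  [subst: {-} | 2 pending]
  bind c := List d
step 2: unify d ~ Bool  [subst: {c:=List d} | 1 pending]
  bind d := Bool
step 3: unify Int ~ e  [subst: {c:=List d, d:=Bool} | 0 pending]
  bind e := Int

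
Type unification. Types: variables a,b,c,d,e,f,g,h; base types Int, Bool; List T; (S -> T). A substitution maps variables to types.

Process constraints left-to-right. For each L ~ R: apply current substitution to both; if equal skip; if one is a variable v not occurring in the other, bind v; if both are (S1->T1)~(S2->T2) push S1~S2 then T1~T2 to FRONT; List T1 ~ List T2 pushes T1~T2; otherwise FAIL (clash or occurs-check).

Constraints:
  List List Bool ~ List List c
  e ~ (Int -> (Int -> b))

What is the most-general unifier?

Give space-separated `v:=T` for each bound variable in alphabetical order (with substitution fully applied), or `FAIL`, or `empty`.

Answer: c:=Bool e:=(Int -> (Int -> b))

Derivation:
step 1: unify List List Bool ~ List List c  [subst: {-} | 1 pending]
  -> decompose List: push List Bool~List c
step 2: unify List Bool ~ List c  [subst: {-} | 1 pending]
  -> decompose List: push Bool~c
step 3: unify Bool ~ c  [subst: {-} | 1 pending]
  bind c := Bool
step 4: unify e ~ (Int -> (Int -> b))  [subst: {c:=Bool} | 0 pending]
  bind e := (Int -> (Int -> b))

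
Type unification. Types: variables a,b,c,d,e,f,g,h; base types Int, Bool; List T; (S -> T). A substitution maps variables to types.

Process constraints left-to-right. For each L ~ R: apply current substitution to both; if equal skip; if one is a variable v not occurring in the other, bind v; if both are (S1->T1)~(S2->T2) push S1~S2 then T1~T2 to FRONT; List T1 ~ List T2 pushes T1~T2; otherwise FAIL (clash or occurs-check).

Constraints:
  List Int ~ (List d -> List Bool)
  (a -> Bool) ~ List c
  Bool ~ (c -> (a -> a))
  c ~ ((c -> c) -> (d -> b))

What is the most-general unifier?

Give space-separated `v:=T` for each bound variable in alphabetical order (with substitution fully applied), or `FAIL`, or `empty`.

Answer: FAIL

Derivation:
step 1: unify List Int ~ (List d -> List Bool)  [subst: {-} | 3 pending]
  clash: List Int vs (List d -> List Bool)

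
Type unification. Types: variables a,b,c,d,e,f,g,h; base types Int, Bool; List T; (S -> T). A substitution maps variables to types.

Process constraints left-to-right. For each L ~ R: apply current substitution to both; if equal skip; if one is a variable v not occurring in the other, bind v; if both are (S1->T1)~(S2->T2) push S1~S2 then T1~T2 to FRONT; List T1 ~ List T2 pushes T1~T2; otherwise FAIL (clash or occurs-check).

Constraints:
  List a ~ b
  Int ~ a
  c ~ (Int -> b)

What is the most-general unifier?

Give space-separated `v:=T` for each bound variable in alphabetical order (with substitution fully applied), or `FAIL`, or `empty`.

Answer: a:=Int b:=List Int c:=(Int -> List Int)

Derivation:
step 1: unify List a ~ b  [subst: {-} | 2 pending]
  bind b := List a
step 2: unify Int ~ a  [subst: {b:=List a} | 1 pending]
  bind a := Int
step 3: unify c ~ (Int -> List Int)  [subst: {b:=List a, a:=Int} | 0 pending]
  bind c := (Int -> List Int)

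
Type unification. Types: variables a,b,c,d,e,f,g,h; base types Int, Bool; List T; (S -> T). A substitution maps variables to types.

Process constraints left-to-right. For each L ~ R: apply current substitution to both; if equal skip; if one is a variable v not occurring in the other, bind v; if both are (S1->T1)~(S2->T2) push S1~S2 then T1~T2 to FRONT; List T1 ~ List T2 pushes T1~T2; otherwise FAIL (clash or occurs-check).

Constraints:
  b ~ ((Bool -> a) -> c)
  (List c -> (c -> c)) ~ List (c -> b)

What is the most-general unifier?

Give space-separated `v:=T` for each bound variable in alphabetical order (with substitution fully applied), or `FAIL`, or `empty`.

Answer: FAIL

Derivation:
step 1: unify b ~ ((Bool -> a) -> c)  [subst: {-} | 1 pending]
  bind b := ((Bool -> a) -> c)
step 2: unify (List c -> (c -> c)) ~ List (c -> ((Bool -> a) -> c))  [subst: {b:=((Bool -> a) -> c)} | 0 pending]
  clash: (List c -> (c -> c)) vs List (c -> ((Bool -> a) -> c))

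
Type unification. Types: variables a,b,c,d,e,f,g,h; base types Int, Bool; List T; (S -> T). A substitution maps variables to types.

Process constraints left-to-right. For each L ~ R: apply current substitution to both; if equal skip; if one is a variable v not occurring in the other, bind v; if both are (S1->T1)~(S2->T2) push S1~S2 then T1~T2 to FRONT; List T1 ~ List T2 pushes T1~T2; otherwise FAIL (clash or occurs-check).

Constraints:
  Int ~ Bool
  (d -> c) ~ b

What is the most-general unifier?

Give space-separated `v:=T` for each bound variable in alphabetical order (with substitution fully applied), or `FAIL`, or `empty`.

step 1: unify Int ~ Bool  [subst: {-} | 1 pending]
  clash: Int vs Bool

Answer: FAIL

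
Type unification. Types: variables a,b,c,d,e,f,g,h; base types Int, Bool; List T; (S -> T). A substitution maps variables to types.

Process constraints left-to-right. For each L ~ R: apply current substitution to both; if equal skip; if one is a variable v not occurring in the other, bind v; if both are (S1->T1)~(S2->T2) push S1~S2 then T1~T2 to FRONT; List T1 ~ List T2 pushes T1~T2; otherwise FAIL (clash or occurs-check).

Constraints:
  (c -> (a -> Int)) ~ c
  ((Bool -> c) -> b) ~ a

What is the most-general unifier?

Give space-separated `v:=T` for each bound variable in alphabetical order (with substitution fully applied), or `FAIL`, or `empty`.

step 1: unify (c -> (a -> Int)) ~ c  [subst: {-} | 1 pending]
  occurs-check fail

Answer: FAIL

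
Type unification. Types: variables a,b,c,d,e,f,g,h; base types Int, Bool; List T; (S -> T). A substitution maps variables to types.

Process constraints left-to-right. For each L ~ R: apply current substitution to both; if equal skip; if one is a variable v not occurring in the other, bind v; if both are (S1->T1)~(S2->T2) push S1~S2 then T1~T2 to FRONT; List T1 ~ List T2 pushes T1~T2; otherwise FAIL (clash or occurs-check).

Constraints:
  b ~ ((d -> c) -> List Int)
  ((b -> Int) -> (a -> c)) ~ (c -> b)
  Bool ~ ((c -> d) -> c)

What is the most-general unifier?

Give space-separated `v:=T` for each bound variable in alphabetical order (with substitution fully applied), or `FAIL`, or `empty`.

step 1: unify b ~ ((d -> c) -> List Int)  [subst: {-} | 2 pending]
  bind b := ((d -> c) -> List Int)
step 2: unify ((((d -> c) -> List Int) -> Int) -> (a -> c)) ~ (c -> ((d -> c) -> List Int))  [subst: {b:=((d -> c) -> List Int)} | 1 pending]
  -> decompose arrow: push (((d -> c) -> List Int) -> Int)~c, (a -> c)~((d -> c) -> List Int)
step 3: unify (((d -> c) -> List Int) -> Int) ~ c  [subst: {b:=((d -> c) -> List Int)} | 2 pending]
  occurs-check fail

Answer: FAIL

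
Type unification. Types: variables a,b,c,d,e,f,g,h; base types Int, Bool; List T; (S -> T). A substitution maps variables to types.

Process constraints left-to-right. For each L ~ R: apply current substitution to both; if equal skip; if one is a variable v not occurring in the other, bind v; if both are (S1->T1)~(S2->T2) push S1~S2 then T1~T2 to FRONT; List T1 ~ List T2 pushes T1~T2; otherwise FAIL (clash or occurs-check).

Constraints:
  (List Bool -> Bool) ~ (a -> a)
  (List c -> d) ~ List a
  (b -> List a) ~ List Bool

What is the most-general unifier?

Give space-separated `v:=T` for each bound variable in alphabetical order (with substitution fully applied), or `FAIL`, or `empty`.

Answer: FAIL

Derivation:
step 1: unify (List Bool -> Bool) ~ (a -> a)  [subst: {-} | 2 pending]
  -> decompose arrow: push List Bool~a, Bool~a
step 2: unify List Bool ~ a  [subst: {-} | 3 pending]
  bind a := List Bool
step 3: unify Bool ~ List Bool  [subst: {a:=List Bool} | 2 pending]
  clash: Bool vs List Bool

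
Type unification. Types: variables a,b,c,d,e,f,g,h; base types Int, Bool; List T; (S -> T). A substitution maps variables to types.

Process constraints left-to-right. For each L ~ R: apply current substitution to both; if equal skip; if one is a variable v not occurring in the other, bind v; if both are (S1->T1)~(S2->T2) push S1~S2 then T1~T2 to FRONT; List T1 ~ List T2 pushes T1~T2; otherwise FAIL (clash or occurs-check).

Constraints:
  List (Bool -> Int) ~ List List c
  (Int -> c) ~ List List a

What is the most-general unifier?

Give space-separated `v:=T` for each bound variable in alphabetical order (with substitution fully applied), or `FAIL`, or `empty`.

Answer: FAIL

Derivation:
step 1: unify List (Bool -> Int) ~ List List c  [subst: {-} | 1 pending]
  -> decompose List: push (Bool -> Int)~List c
step 2: unify (Bool -> Int) ~ List c  [subst: {-} | 1 pending]
  clash: (Bool -> Int) vs List c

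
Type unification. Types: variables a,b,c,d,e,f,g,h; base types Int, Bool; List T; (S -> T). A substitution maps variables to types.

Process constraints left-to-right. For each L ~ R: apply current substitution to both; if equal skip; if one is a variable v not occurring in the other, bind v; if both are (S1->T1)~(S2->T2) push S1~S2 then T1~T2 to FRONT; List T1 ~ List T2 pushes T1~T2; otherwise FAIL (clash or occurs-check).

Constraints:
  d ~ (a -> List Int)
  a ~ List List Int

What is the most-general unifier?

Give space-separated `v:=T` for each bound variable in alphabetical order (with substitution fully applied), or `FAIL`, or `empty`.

Answer: a:=List List Int d:=(List List Int -> List Int)

Derivation:
step 1: unify d ~ (a -> List Int)  [subst: {-} | 1 pending]
  bind d := (a -> List Int)
step 2: unify a ~ List List Int  [subst: {d:=(a -> List Int)} | 0 pending]
  bind a := List List Int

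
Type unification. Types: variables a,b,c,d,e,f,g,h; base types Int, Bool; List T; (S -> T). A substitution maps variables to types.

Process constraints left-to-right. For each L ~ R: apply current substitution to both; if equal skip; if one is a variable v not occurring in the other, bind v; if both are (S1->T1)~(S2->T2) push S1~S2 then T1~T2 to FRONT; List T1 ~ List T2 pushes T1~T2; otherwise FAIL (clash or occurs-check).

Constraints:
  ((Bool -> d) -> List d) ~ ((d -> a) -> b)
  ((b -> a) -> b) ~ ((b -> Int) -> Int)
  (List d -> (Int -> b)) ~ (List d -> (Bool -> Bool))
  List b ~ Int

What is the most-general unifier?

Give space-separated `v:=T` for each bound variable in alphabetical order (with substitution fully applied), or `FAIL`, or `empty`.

Answer: FAIL

Derivation:
step 1: unify ((Bool -> d) -> List d) ~ ((d -> a) -> b)  [subst: {-} | 3 pending]
  -> decompose arrow: push (Bool -> d)~(d -> a), List d~b
step 2: unify (Bool -> d) ~ (d -> a)  [subst: {-} | 4 pending]
  -> decompose arrow: push Bool~d, d~a
step 3: unify Bool ~ d  [subst: {-} | 5 pending]
  bind d := Bool
step 4: unify Bool ~ a  [subst: {d:=Bool} | 4 pending]
  bind a := Bool
step 5: unify List Bool ~ b  [subst: {d:=Bool, a:=Bool} | 3 pending]
  bind b := List Bool
step 6: unify ((List Bool -> Bool) -> List Bool) ~ ((List Bool -> Int) -> Int)  [subst: {d:=Bool, a:=Bool, b:=List Bool} | 2 pending]
  -> decompose arrow: push (List Bool -> Bool)~(List Bool -> Int), List Bool~Int
step 7: unify (List Bool -> Bool) ~ (List Bool -> Int)  [subst: {d:=Bool, a:=Bool, b:=List Bool} | 3 pending]
  -> decompose arrow: push List Bool~List Bool, Bool~Int
step 8: unify List Bool ~ List Bool  [subst: {d:=Bool, a:=Bool, b:=List Bool} | 4 pending]
  -> identical, skip
step 9: unify Bool ~ Int  [subst: {d:=Bool, a:=Bool, b:=List Bool} | 3 pending]
  clash: Bool vs Int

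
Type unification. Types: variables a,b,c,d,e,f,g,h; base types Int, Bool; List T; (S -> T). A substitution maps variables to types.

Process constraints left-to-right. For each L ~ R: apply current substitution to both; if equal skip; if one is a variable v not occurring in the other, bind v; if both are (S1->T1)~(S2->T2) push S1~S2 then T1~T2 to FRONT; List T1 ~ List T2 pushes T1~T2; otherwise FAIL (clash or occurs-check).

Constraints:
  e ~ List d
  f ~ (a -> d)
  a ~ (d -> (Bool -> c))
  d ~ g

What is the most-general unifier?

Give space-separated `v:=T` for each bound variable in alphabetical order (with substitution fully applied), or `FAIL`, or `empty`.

Answer: a:=(g -> (Bool -> c)) d:=g e:=List g f:=((g -> (Bool -> c)) -> g)

Derivation:
step 1: unify e ~ List d  [subst: {-} | 3 pending]
  bind e := List d
step 2: unify f ~ (a -> d)  [subst: {e:=List d} | 2 pending]
  bind f := (a -> d)
step 3: unify a ~ (d -> (Bool -> c))  [subst: {e:=List d, f:=(a -> d)} | 1 pending]
  bind a := (d -> (Bool -> c))
step 4: unify d ~ g  [subst: {e:=List d, f:=(a -> d), a:=(d -> (Bool -> c))} | 0 pending]
  bind d := g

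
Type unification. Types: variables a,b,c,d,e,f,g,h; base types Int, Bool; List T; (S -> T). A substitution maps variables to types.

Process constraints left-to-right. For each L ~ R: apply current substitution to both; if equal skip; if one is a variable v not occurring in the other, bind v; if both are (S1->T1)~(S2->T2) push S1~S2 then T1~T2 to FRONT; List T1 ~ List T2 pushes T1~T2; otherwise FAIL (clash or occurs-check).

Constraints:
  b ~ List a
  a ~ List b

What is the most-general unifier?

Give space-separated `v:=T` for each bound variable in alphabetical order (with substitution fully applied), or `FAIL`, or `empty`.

step 1: unify b ~ List a  [subst: {-} | 1 pending]
  bind b := List a
step 2: unify a ~ List List a  [subst: {b:=List a} | 0 pending]
  occurs-check fail: a in List List a

Answer: FAIL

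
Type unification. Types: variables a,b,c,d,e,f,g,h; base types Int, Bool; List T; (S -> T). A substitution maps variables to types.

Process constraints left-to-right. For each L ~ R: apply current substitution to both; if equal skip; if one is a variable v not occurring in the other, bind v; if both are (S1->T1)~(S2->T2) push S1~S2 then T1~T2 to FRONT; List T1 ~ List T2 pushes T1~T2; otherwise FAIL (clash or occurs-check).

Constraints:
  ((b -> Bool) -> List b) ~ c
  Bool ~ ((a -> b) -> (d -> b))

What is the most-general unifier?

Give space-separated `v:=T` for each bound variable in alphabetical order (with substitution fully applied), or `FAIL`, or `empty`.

Answer: FAIL

Derivation:
step 1: unify ((b -> Bool) -> List b) ~ c  [subst: {-} | 1 pending]
  bind c := ((b -> Bool) -> List b)
step 2: unify Bool ~ ((a -> b) -> (d -> b))  [subst: {c:=((b -> Bool) -> List b)} | 0 pending]
  clash: Bool vs ((a -> b) -> (d -> b))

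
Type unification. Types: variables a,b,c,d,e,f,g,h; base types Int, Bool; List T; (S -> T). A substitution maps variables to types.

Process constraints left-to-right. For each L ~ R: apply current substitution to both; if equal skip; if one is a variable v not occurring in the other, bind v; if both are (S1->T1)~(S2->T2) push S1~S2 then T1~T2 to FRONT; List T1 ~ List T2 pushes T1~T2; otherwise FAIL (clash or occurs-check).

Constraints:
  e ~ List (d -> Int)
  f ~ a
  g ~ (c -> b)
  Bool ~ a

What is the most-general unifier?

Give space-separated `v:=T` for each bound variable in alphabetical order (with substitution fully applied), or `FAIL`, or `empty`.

step 1: unify e ~ List (d -> Int)  [subst: {-} | 3 pending]
  bind e := List (d -> Int)
step 2: unify f ~ a  [subst: {e:=List (d -> Int)} | 2 pending]
  bind f := a
step 3: unify g ~ (c -> b)  [subst: {e:=List (d -> Int), f:=a} | 1 pending]
  bind g := (c -> b)
step 4: unify Bool ~ a  [subst: {e:=List (d -> Int), f:=a, g:=(c -> b)} | 0 pending]
  bind a := Bool

Answer: a:=Bool e:=List (d -> Int) f:=Bool g:=(c -> b)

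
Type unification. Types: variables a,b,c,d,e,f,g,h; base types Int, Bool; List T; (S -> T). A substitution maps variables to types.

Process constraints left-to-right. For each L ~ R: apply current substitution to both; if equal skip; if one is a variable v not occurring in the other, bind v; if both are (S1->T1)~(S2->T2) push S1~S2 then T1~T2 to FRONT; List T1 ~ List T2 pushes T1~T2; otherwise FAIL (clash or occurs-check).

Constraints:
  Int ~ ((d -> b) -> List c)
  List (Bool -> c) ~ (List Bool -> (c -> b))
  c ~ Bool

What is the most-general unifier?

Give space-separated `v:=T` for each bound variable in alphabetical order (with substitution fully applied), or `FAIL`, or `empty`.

Answer: FAIL

Derivation:
step 1: unify Int ~ ((d -> b) -> List c)  [subst: {-} | 2 pending]
  clash: Int vs ((d -> b) -> List c)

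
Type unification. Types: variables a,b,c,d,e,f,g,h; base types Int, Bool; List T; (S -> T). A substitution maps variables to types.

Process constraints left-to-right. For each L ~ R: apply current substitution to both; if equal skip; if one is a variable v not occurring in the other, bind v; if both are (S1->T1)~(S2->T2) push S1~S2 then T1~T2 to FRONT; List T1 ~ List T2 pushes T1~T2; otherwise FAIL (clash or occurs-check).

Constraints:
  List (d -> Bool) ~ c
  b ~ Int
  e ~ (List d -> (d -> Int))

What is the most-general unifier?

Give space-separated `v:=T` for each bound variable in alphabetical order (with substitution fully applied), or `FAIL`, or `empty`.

Answer: b:=Int c:=List (d -> Bool) e:=(List d -> (d -> Int))

Derivation:
step 1: unify List (d -> Bool) ~ c  [subst: {-} | 2 pending]
  bind c := List (d -> Bool)
step 2: unify b ~ Int  [subst: {c:=List (d -> Bool)} | 1 pending]
  bind b := Int
step 3: unify e ~ (List d -> (d -> Int))  [subst: {c:=List (d -> Bool), b:=Int} | 0 pending]
  bind e := (List d -> (d -> Int))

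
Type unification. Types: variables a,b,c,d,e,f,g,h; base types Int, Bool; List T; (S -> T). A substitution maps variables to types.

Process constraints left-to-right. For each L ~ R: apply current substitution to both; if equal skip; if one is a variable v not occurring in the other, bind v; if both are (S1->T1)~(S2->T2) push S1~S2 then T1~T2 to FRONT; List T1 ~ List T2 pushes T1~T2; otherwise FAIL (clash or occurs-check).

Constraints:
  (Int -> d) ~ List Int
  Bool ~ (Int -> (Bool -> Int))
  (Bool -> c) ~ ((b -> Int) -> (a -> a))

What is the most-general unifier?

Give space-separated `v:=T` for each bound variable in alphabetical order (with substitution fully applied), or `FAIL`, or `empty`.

step 1: unify (Int -> d) ~ List Int  [subst: {-} | 2 pending]
  clash: (Int -> d) vs List Int

Answer: FAIL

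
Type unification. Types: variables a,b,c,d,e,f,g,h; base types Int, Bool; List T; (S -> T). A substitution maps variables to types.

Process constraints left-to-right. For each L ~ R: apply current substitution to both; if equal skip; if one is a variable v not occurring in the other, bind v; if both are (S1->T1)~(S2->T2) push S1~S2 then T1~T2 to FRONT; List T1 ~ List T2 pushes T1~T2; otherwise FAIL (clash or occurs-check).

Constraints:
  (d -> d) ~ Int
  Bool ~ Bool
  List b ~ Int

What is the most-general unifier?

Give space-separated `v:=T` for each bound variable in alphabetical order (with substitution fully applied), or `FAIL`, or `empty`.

step 1: unify (d -> d) ~ Int  [subst: {-} | 2 pending]
  clash: (d -> d) vs Int

Answer: FAIL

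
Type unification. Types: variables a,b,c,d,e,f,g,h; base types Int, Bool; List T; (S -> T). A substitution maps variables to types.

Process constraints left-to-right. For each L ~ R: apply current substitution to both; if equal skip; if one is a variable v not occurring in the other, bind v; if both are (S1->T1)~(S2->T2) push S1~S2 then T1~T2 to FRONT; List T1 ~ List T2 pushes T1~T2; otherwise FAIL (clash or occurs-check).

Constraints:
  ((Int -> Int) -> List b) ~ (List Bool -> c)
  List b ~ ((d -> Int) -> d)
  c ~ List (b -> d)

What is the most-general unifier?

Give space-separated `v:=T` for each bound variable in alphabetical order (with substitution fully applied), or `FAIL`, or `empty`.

step 1: unify ((Int -> Int) -> List b) ~ (List Bool -> c)  [subst: {-} | 2 pending]
  -> decompose arrow: push (Int -> Int)~List Bool, List b~c
step 2: unify (Int -> Int) ~ List Bool  [subst: {-} | 3 pending]
  clash: (Int -> Int) vs List Bool

Answer: FAIL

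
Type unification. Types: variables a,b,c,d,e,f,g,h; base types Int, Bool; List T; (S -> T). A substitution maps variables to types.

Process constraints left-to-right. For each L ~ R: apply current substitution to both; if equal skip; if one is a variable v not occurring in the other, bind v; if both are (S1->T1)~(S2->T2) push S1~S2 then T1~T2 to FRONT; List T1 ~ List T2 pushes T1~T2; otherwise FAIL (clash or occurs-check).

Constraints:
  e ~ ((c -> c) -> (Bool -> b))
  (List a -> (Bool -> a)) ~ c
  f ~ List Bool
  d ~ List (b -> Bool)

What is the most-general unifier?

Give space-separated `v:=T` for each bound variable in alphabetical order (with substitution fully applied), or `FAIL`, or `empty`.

step 1: unify e ~ ((c -> c) -> (Bool -> b))  [subst: {-} | 3 pending]
  bind e := ((c -> c) -> (Bool -> b))
step 2: unify (List a -> (Bool -> a)) ~ c  [subst: {e:=((c -> c) -> (Bool -> b))} | 2 pending]
  bind c := (List a -> (Bool -> a))
step 3: unify f ~ List Bool  [subst: {e:=((c -> c) -> (Bool -> b)), c:=(List a -> (Bool -> a))} | 1 pending]
  bind f := List Bool
step 4: unify d ~ List (b -> Bool)  [subst: {e:=((c -> c) -> (Bool -> b)), c:=(List a -> (Bool -> a)), f:=List Bool} | 0 pending]
  bind d := List (b -> Bool)

Answer: c:=(List a -> (Bool -> a)) d:=List (b -> Bool) e:=(((List a -> (Bool -> a)) -> (List a -> (Bool -> a))) -> (Bool -> b)) f:=List Bool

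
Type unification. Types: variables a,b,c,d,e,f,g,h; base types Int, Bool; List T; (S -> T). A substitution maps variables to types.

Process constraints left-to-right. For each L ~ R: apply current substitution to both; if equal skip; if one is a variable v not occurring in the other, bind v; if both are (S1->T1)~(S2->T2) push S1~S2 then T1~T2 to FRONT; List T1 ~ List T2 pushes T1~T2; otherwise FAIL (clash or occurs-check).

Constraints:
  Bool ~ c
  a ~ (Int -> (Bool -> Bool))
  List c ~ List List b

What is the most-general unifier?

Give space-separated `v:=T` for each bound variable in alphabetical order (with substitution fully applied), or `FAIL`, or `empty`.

step 1: unify Bool ~ c  [subst: {-} | 2 pending]
  bind c := Bool
step 2: unify a ~ (Int -> (Bool -> Bool))  [subst: {c:=Bool} | 1 pending]
  bind a := (Int -> (Bool -> Bool))
step 3: unify List Bool ~ List List b  [subst: {c:=Bool, a:=(Int -> (Bool -> Bool))} | 0 pending]
  -> decompose List: push Bool~List b
step 4: unify Bool ~ List b  [subst: {c:=Bool, a:=(Int -> (Bool -> Bool))} | 0 pending]
  clash: Bool vs List b

Answer: FAIL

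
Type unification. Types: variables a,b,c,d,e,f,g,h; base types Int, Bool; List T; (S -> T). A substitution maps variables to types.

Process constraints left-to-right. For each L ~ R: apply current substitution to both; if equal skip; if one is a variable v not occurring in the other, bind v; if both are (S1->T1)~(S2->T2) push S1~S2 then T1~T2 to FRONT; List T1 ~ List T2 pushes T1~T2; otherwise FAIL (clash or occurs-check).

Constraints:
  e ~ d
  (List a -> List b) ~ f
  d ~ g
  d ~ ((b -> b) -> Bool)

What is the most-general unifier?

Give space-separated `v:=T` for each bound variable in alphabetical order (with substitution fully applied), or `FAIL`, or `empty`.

Answer: d:=((b -> b) -> Bool) e:=((b -> b) -> Bool) f:=(List a -> List b) g:=((b -> b) -> Bool)

Derivation:
step 1: unify e ~ d  [subst: {-} | 3 pending]
  bind e := d
step 2: unify (List a -> List b) ~ f  [subst: {e:=d} | 2 pending]
  bind f := (List a -> List b)
step 3: unify d ~ g  [subst: {e:=d, f:=(List a -> List b)} | 1 pending]
  bind d := g
step 4: unify g ~ ((b -> b) -> Bool)  [subst: {e:=d, f:=(List a -> List b), d:=g} | 0 pending]
  bind g := ((b -> b) -> Bool)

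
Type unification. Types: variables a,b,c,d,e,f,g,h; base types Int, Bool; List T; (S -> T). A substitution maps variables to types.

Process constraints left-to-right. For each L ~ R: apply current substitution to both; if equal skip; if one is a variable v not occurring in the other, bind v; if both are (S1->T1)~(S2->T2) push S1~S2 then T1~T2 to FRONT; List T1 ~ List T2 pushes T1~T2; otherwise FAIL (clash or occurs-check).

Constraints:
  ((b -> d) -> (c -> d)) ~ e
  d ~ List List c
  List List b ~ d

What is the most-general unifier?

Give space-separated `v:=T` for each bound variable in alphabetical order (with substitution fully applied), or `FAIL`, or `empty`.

step 1: unify ((b -> d) -> (c -> d)) ~ e  [subst: {-} | 2 pending]
  bind e := ((b -> d) -> (c -> d))
step 2: unify d ~ List List c  [subst: {e:=((b -> d) -> (c -> d))} | 1 pending]
  bind d := List List c
step 3: unify List List b ~ List List c  [subst: {e:=((b -> d) -> (c -> d)), d:=List List c} | 0 pending]
  -> decompose List: push List b~List c
step 4: unify List b ~ List c  [subst: {e:=((b -> d) -> (c -> d)), d:=List List c} | 0 pending]
  -> decompose List: push b~c
step 5: unify b ~ c  [subst: {e:=((b -> d) -> (c -> d)), d:=List List c} | 0 pending]
  bind b := c

Answer: b:=c d:=List List c e:=((c -> List List c) -> (c -> List List c))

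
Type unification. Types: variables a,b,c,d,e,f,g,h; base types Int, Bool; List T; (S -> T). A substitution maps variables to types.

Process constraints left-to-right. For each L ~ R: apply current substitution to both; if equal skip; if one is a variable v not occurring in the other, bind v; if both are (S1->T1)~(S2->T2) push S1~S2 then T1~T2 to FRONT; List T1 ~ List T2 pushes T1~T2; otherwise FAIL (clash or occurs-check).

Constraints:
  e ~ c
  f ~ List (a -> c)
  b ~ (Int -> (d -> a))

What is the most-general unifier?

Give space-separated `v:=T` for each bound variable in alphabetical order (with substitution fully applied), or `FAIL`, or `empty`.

Answer: b:=(Int -> (d -> a)) e:=c f:=List (a -> c)

Derivation:
step 1: unify e ~ c  [subst: {-} | 2 pending]
  bind e := c
step 2: unify f ~ List (a -> c)  [subst: {e:=c} | 1 pending]
  bind f := List (a -> c)
step 3: unify b ~ (Int -> (d -> a))  [subst: {e:=c, f:=List (a -> c)} | 0 pending]
  bind b := (Int -> (d -> a))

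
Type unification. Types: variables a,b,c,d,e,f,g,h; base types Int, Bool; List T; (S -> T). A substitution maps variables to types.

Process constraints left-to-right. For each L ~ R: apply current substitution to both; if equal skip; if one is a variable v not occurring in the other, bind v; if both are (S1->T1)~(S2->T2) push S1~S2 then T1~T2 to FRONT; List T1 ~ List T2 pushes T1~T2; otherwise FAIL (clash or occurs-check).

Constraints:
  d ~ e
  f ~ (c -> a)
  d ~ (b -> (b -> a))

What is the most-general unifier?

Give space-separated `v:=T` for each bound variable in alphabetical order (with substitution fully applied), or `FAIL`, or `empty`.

step 1: unify d ~ e  [subst: {-} | 2 pending]
  bind d := e
step 2: unify f ~ (c -> a)  [subst: {d:=e} | 1 pending]
  bind f := (c -> a)
step 3: unify e ~ (b -> (b -> a))  [subst: {d:=e, f:=(c -> a)} | 0 pending]
  bind e := (b -> (b -> a))

Answer: d:=(b -> (b -> a)) e:=(b -> (b -> a)) f:=(c -> a)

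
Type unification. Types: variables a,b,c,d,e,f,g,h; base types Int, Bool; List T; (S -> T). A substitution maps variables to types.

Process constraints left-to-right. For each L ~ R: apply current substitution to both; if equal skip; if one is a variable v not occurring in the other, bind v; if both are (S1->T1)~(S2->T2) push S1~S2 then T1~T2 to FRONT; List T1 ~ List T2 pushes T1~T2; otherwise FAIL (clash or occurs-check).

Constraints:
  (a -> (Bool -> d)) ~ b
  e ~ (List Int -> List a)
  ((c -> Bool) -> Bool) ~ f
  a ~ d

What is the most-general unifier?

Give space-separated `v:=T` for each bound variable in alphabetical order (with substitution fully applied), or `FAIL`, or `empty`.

step 1: unify (a -> (Bool -> d)) ~ b  [subst: {-} | 3 pending]
  bind b := (a -> (Bool -> d))
step 2: unify e ~ (List Int -> List a)  [subst: {b:=(a -> (Bool -> d))} | 2 pending]
  bind e := (List Int -> List a)
step 3: unify ((c -> Bool) -> Bool) ~ f  [subst: {b:=(a -> (Bool -> d)), e:=(List Int -> List a)} | 1 pending]
  bind f := ((c -> Bool) -> Bool)
step 4: unify a ~ d  [subst: {b:=(a -> (Bool -> d)), e:=(List Int -> List a), f:=((c -> Bool) -> Bool)} | 0 pending]
  bind a := d

Answer: a:=d b:=(d -> (Bool -> d)) e:=(List Int -> List d) f:=((c -> Bool) -> Bool)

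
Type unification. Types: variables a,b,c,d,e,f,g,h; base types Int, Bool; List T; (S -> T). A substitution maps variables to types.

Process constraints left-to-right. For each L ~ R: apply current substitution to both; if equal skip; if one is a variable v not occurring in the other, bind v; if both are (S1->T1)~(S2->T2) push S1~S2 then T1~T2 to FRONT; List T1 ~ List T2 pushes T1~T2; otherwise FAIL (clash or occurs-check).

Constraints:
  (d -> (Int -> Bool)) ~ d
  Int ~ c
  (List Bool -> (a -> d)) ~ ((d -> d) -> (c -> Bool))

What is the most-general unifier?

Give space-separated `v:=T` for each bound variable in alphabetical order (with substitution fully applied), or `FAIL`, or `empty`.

step 1: unify (d -> (Int -> Bool)) ~ d  [subst: {-} | 2 pending]
  occurs-check fail

Answer: FAIL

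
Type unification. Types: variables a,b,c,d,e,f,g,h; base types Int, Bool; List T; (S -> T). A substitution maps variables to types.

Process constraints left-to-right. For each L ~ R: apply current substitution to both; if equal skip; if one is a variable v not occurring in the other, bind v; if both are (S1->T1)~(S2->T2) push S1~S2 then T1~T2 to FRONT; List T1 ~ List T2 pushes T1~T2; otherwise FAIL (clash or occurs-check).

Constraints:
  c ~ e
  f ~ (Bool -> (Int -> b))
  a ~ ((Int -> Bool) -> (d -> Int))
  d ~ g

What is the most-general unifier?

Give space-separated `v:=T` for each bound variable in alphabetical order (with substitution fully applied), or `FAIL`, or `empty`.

step 1: unify c ~ e  [subst: {-} | 3 pending]
  bind c := e
step 2: unify f ~ (Bool -> (Int -> b))  [subst: {c:=e} | 2 pending]
  bind f := (Bool -> (Int -> b))
step 3: unify a ~ ((Int -> Bool) -> (d -> Int))  [subst: {c:=e, f:=(Bool -> (Int -> b))} | 1 pending]
  bind a := ((Int -> Bool) -> (d -> Int))
step 4: unify d ~ g  [subst: {c:=e, f:=(Bool -> (Int -> b)), a:=((Int -> Bool) -> (d -> Int))} | 0 pending]
  bind d := g

Answer: a:=((Int -> Bool) -> (g -> Int)) c:=e d:=g f:=(Bool -> (Int -> b))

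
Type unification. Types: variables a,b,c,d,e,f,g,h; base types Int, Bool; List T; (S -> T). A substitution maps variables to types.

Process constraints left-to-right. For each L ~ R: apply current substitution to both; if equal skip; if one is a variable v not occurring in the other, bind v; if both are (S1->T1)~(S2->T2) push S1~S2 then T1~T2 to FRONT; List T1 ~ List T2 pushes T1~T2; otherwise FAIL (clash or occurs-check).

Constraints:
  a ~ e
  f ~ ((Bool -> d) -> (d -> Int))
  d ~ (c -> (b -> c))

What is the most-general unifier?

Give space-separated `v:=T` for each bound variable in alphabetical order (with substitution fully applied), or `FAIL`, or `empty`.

Answer: a:=e d:=(c -> (b -> c)) f:=((Bool -> (c -> (b -> c))) -> ((c -> (b -> c)) -> Int))

Derivation:
step 1: unify a ~ e  [subst: {-} | 2 pending]
  bind a := e
step 2: unify f ~ ((Bool -> d) -> (d -> Int))  [subst: {a:=e} | 1 pending]
  bind f := ((Bool -> d) -> (d -> Int))
step 3: unify d ~ (c -> (b -> c))  [subst: {a:=e, f:=((Bool -> d) -> (d -> Int))} | 0 pending]
  bind d := (c -> (b -> c))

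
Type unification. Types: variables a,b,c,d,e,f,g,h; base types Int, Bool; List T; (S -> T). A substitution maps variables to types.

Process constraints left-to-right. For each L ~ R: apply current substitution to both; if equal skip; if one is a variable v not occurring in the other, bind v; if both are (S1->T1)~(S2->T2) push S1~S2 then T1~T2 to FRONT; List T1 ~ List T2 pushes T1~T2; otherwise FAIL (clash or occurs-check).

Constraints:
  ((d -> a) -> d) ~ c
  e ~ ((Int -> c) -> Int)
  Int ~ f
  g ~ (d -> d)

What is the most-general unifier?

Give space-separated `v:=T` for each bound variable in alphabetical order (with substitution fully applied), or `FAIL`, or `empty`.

Answer: c:=((d -> a) -> d) e:=((Int -> ((d -> a) -> d)) -> Int) f:=Int g:=(d -> d)

Derivation:
step 1: unify ((d -> a) -> d) ~ c  [subst: {-} | 3 pending]
  bind c := ((d -> a) -> d)
step 2: unify e ~ ((Int -> ((d -> a) -> d)) -> Int)  [subst: {c:=((d -> a) -> d)} | 2 pending]
  bind e := ((Int -> ((d -> a) -> d)) -> Int)
step 3: unify Int ~ f  [subst: {c:=((d -> a) -> d), e:=((Int -> ((d -> a) -> d)) -> Int)} | 1 pending]
  bind f := Int
step 4: unify g ~ (d -> d)  [subst: {c:=((d -> a) -> d), e:=((Int -> ((d -> a) -> d)) -> Int), f:=Int} | 0 pending]
  bind g := (d -> d)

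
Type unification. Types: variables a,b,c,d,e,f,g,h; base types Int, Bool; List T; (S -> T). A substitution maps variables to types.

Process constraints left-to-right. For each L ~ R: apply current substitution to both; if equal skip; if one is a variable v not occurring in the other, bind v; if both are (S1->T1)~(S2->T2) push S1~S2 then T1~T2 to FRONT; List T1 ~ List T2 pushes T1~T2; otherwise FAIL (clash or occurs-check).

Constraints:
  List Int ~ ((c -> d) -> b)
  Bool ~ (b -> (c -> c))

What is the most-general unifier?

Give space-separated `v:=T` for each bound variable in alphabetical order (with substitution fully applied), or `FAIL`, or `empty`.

Answer: FAIL

Derivation:
step 1: unify List Int ~ ((c -> d) -> b)  [subst: {-} | 1 pending]
  clash: List Int vs ((c -> d) -> b)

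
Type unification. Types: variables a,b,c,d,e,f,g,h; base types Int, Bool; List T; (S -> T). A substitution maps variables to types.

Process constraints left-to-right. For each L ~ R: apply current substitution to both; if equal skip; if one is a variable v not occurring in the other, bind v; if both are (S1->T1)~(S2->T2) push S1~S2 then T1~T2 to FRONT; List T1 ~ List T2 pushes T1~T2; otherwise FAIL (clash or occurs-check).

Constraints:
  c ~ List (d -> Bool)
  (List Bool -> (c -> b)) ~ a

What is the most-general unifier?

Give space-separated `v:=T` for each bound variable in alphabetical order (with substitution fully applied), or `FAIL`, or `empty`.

Answer: a:=(List Bool -> (List (d -> Bool) -> b)) c:=List (d -> Bool)

Derivation:
step 1: unify c ~ List (d -> Bool)  [subst: {-} | 1 pending]
  bind c := List (d -> Bool)
step 2: unify (List Bool -> (List (d -> Bool) -> b)) ~ a  [subst: {c:=List (d -> Bool)} | 0 pending]
  bind a := (List Bool -> (List (d -> Bool) -> b))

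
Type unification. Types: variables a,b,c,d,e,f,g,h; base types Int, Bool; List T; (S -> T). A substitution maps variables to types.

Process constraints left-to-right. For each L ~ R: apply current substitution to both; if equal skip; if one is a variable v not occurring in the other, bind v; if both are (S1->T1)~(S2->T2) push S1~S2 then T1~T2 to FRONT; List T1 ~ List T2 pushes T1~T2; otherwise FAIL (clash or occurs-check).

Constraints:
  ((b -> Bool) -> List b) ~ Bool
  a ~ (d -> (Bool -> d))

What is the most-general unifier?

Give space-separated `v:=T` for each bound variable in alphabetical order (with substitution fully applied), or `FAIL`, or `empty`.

step 1: unify ((b -> Bool) -> List b) ~ Bool  [subst: {-} | 1 pending]
  clash: ((b -> Bool) -> List b) vs Bool

Answer: FAIL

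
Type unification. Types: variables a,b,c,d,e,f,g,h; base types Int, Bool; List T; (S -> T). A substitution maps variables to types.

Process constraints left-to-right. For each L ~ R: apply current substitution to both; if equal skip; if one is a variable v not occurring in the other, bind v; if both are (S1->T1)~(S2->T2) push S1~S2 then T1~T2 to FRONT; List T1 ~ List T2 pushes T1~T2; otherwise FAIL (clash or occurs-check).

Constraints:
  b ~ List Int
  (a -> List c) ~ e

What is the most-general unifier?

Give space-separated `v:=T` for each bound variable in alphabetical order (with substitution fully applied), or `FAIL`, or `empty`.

Answer: b:=List Int e:=(a -> List c)

Derivation:
step 1: unify b ~ List Int  [subst: {-} | 1 pending]
  bind b := List Int
step 2: unify (a -> List c) ~ e  [subst: {b:=List Int} | 0 pending]
  bind e := (a -> List c)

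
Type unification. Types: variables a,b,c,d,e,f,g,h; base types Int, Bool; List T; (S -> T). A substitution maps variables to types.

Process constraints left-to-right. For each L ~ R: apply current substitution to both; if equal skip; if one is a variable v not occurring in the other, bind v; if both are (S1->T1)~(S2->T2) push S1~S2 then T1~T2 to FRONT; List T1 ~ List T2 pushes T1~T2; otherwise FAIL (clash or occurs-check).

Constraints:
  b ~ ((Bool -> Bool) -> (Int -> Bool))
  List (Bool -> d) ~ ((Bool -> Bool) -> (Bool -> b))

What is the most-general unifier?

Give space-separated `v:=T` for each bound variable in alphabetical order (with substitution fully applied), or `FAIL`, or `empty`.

step 1: unify b ~ ((Bool -> Bool) -> (Int -> Bool))  [subst: {-} | 1 pending]
  bind b := ((Bool -> Bool) -> (Int -> Bool))
step 2: unify List (Bool -> d) ~ ((Bool -> Bool) -> (Bool -> ((Bool -> Bool) -> (Int -> Bool))))  [subst: {b:=((Bool -> Bool) -> (Int -> Bool))} | 0 pending]
  clash: List (Bool -> d) vs ((Bool -> Bool) -> (Bool -> ((Bool -> Bool) -> (Int -> Bool))))

Answer: FAIL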